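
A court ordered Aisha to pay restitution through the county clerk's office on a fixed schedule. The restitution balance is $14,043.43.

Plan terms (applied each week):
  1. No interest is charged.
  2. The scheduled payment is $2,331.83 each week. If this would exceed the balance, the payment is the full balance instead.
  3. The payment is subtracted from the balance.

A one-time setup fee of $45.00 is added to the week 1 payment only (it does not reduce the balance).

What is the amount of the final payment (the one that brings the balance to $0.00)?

Week 1: $14,043.43 − $2,331.83 (+ $45.00 fee) → $11,711.60
Week 2: $11,711.60 − $2,331.83 → $9,379.77
Week 3: $9,379.77 − $2,331.83 → $7,047.94
Week 4: $7,047.94 − $2,331.83 → $4,716.11
Week 5: $4,716.11 − $2,331.83 → $2,384.28
Week 6: $2,384.28 − $2,331.83 → $52.45
Week 7: $52.45 − $52.45 → $0.00

$52.45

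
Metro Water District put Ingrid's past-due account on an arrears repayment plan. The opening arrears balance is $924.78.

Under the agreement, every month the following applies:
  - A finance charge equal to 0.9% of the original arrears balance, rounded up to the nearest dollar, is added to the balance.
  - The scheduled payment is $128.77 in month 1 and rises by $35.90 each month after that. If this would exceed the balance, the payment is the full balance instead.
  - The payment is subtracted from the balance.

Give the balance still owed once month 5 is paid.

$0.00

# | Opening | Interest | Payment | End bal
1 | $924.78 | $9.00 | $128.77 | $805.01
2 | $805.01 | $9.00 | $164.67 | $649.34
3 | $649.34 | $9.00 | $200.57 | $457.77
4 | $457.77 | $9.00 | $236.47 | $230.30
5 | $230.30 | $9.00 | $239.30 | $0.00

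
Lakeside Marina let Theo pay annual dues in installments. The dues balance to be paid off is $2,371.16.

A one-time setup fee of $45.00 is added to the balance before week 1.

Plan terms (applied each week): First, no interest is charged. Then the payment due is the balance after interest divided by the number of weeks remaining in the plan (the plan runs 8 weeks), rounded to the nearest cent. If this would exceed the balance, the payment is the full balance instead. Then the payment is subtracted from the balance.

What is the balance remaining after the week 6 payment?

# | Opening | Payment | End bal
1 | $2,416.16 | $302.02 | $2,114.14
2 | $2,114.14 | $302.02 | $1,812.12
3 | $1,812.12 | $302.02 | $1,510.10
4 | $1,510.10 | $302.02 | $1,208.08
5 | $1,208.08 | $302.02 | $906.06
6 | $906.06 | $302.02 | $604.04

$604.04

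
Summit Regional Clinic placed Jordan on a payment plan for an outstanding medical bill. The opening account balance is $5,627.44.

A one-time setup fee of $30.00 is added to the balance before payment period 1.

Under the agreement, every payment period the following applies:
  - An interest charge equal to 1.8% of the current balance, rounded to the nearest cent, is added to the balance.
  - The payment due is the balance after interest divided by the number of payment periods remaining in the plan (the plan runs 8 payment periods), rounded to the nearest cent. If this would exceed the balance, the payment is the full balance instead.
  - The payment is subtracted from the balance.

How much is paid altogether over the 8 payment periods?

$6,135.46

Payment period 1: opening $5,657.44; interest $101.83 → $5,759.27; payment $719.91; balance $5,039.36
Payment period 2: opening $5,039.36; interest $90.71 → $5,130.07; payment $732.87; balance $4,397.20
Payment period 3: opening $4,397.20; interest $79.15 → $4,476.35; payment $746.06; balance $3,730.29
Payment period 4: opening $3,730.29; interest $67.15 → $3,797.44; payment $759.49; balance $3,037.95
Payment period 5: opening $3,037.95; interest $54.68 → $3,092.63; payment $773.16; balance $2,319.47
Payment period 6: opening $2,319.47; interest $41.75 → $2,361.22; payment $787.07; balance $1,574.15
Payment period 7: opening $1,574.15; interest $28.33 → $1,602.48; payment $801.24; balance $801.24
Payment period 8: opening $801.24; interest $14.42 → $815.66; payment $815.66; balance $0.00
Total paid: $6,135.46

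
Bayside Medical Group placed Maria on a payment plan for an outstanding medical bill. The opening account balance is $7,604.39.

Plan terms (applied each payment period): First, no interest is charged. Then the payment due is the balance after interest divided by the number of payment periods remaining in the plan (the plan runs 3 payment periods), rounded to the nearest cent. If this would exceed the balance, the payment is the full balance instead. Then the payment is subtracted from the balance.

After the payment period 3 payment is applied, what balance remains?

$0.00

Payment period 1: $7,604.39 − $2,534.80 → $5,069.59
Payment period 2: $5,069.59 − $2,534.80 → $2,534.79
Payment period 3: $2,534.79 − $2,534.79 → $0.00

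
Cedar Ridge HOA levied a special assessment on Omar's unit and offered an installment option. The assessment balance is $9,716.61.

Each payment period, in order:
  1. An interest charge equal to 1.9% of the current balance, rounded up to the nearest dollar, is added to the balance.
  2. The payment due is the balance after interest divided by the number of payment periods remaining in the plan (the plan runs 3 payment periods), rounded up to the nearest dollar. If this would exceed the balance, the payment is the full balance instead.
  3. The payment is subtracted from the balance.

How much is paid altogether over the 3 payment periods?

$10,091.61

Payment period 1: opening $9,716.61; interest $185.00 → $9,901.61; payment $3,301.00; balance $6,600.61
Payment period 2: opening $6,600.61; interest $126.00 → $6,726.61; payment $3,364.00; balance $3,362.61
Payment period 3: opening $3,362.61; interest $64.00 → $3,426.61; payment $3,426.61; balance $0.00
Total paid: $10,091.61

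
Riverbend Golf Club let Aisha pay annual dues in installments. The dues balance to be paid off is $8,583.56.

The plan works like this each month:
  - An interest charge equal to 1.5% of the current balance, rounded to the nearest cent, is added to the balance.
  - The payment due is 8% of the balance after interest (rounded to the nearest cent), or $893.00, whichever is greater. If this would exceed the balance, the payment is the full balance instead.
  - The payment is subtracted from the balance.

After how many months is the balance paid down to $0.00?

Month 1: $8,583.56 +$128.75 interest = $8,712.31; pay $893.00 → $7,819.31
Month 2: $7,819.31 +$117.29 interest = $7,936.60; pay $893.00 → $7,043.60
Month 3: $7,043.60 +$105.65 interest = $7,149.25; pay $893.00 → $6,256.25
Month 4: $6,256.25 +$93.84 interest = $6,350.09; pay $893.00 → $5,457.09
Month 5: $5,457.09 +$81.86 interest = $5,538.95; pay $893.00 → $4,645.95
Month 6: $4,645.95 +$69.69 interest = $4,715.64; pay $893.00 → $3,822.64
Month 7: $3,822.64 +$57.34 interest = $3,879.98; pay $893.00 → $2,986.98
Month 8: $2,986.98 +$44.80 interest = $3,031.78; pay $893.00 → $2,138.78
Month 9: $2,138.78 +$32.08 interest = $2,170.86; pay $893.00 → $1,277.86
Month 10: $1,277.86 +$19.17 interest = $1,297.03; pay $893.00 → $404.03
Month 11: $404.03 +$6.06 interest = $410.09; pay $410.09 → $0.00
Balance reaches $0.00 in month 11.

11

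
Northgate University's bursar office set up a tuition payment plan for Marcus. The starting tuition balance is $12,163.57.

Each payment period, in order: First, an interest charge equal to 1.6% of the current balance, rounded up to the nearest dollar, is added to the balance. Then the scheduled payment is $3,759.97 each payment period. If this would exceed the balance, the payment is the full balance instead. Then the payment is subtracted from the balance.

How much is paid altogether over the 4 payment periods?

$12,597.57

Payment period 1: opening $12,163.57; interest $195.00 → $12,358.57; payment $3,759.97; balance $8,598.60
Payment period 2: opening $8,598.60; interest $138.00 → $8,736.60; payment $3,759.97; balance $4,976.63
Payment period 3: opening $4,976.63; interest $80.00 → $5,056.63; payment $3,759.97; balance $1,296.66
Payment period 4: opening $1,296.66; interest $21.00 → $1,317.66; payment $1,317.66; balance $0.00
Total paid: $12,597.57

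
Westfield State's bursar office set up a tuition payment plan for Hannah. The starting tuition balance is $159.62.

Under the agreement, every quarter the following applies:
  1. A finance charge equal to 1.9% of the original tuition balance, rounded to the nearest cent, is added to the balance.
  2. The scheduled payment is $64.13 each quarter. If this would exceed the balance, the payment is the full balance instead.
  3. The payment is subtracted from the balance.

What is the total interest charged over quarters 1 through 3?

Quarter 1: opening $159.62; interest $3.03 → $162.65; payment $64.13; balance $98.52
Quarter 2: opening $98.52; interest $3.03 → $101.55; payment $64.13; balance $37.42
Quarter 3: opening $37.42; interest $3.03 → $40.45; payment $40.45; balance $0.00
Total interest: $3.03 + $3.03 + $3.03 = $9.09

$9.09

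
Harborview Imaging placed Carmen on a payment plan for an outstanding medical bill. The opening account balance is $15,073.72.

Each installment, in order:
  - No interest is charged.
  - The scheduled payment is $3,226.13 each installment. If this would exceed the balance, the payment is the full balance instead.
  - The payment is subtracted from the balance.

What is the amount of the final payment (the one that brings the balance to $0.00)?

$2,169.20

Installment 1: opening $15,073.72; payment $3,226.13; balance $11,847.59
Installment 2: opening $11,847.59; payment $3,226.13; balance $8,621.46
Installment 3: opening $8,621.46; payment $3,226.13; balance $5,395.33
Installment 4: opening $5,395.33; payment $3,226.13; balance $2,169.20
Installment 5: opening $2,169.20; payment $2,169.20; balance $0.00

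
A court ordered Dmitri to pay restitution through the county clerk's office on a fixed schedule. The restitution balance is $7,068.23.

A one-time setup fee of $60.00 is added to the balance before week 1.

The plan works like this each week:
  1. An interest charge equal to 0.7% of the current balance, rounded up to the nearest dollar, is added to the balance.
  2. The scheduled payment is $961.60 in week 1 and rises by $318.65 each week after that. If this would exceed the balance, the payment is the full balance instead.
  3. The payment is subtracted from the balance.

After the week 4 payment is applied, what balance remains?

Week 1: $7,128.23 +$50.00 interest = $7,178.23; pay $961.60 → $6,216.63
Week 2: $6,216.63 +$44.00 interest = $6,260.63; pay $1,280.25 → $4,980.38
Week 3: $4,980.38 +$35.00 interest = $5,015.38; pay $1,598.90 → $3,416.48
Week 4: $3,416.48 +$24.00 interest = $3,440.48; pay $1,917.55 → $1,522.93

$1,522.93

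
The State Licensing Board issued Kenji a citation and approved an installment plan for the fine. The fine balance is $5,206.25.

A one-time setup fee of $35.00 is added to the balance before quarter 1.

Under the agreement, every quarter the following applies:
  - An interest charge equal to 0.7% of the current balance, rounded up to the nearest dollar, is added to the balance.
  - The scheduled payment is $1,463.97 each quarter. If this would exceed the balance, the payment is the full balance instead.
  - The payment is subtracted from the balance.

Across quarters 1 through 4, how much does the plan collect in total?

$5,329.25

# | Opening | Interest | Payment | End bal
1 | $5,241.25 | $37.00 | $1,463.97 | $3,814.28
2 | $3,814.28 | $27.00 | $1,463.97 | $2,377.31
3 | $2,377.31 | $17.00 | $1,463.97 | $930.34
4 | $930.34 | $7.00 | $937.34 | $0.00
Total paid: $5,329.25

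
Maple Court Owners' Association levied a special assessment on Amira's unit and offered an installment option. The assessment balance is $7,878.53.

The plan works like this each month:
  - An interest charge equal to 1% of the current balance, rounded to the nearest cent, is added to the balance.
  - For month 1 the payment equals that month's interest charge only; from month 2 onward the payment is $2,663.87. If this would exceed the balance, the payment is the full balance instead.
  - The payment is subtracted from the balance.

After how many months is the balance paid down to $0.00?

5

Month 1: $7,878.53 +$78.79 interest = $7,957.32; pay $78.79 → $7,878.53
Month 2: $7,878.53 +$78.79 interest = $7,957.32; pay $2,663.87 → $5,293.45
Month 3: $5,293.45 +$52.93 interest = $5,346.38; pay $2,663.87 → $2,682.51
Month 4: $2,682.51 +$26.83 interest = $2,709.34; pay $2,663.87 → $45.47
Month 5: $45.47 +$0.45 interest = $45.92; pay $45.92 → $0.00
Balance reaches $0.00 in month 5.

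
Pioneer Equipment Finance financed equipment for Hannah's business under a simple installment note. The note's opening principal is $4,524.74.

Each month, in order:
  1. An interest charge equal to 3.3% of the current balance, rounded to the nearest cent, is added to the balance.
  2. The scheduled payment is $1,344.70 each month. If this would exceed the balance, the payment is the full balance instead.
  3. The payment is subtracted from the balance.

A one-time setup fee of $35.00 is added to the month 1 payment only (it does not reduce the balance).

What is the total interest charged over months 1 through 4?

Month 1: $4,524.74 +$149.32 interest = $4,674.06; pay $1,344.70 (+ $35.00 fee) → $3,329.36
Month 2: $3,329.36 +$109.87 interest = $3,439.23; pay $1,344.70 → $2,094.53
Month 3: $2,094.53 +$69.12 interest = $2,163.65; pay $1,344.70 → $818.95
Month 4: $818.95 +$27.03 interest = $845.98; pay $845.98 → $0.00
Total interest: $149.32 + $109.87 + $69.12 + $27.03 = $355.34

$355.34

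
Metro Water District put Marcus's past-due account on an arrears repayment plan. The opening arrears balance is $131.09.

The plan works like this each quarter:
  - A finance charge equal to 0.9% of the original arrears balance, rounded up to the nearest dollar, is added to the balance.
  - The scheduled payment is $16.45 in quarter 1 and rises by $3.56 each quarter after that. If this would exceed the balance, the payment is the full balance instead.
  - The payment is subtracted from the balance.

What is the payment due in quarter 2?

$20.01

Quarter 1: opening $131.09; interest $2.00 → $133.09; payment $16.45; balance $116.64
Quarter 2: opening $116.64; interest $2.00 → $118.64; payment $20.01; balance $98.63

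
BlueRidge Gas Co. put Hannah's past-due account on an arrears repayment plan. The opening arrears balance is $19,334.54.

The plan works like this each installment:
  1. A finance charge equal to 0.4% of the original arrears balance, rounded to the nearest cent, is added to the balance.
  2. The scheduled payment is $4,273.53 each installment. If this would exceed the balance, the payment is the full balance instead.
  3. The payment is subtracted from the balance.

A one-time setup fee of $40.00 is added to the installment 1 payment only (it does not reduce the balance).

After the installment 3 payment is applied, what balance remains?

Installment 1: opening $19,334.54; interest $77.34 → $19,411.88; payment $4,273.53 (+ $40.00 fee); balance $15,138.35
Installment 2: opening $15,138.35; interest $77.34 → $15,215.69; payment $4,273.53; balance $10,942.16
Installment 3: opening $10,942.16; interest $77.34 → $11,019.50; payment $4,273.53; balance $6,745.97

$6,745.97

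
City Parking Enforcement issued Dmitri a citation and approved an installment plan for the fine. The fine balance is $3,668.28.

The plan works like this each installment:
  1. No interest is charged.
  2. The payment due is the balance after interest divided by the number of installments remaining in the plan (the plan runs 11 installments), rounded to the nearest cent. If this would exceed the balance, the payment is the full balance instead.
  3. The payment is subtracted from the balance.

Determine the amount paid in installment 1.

Installment 1: $3,668.28 − $333.48 → $3,334.80

$333.48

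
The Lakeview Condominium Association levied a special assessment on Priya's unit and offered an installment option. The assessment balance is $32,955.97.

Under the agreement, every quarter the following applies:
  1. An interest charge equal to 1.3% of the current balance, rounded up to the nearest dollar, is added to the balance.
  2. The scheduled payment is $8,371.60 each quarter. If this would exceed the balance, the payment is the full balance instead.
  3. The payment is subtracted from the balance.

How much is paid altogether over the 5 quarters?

Quarter 1: opening $32,955.97; interest $429.00 → $33,384.97; payment $8,371.60; balance $25,013.37
Quarter 2: opening $25,013.37; interest $326.00 → $25,339.37; payment $8,371.60; balance $16,967.77
Quarter 3: opening $16,967.77; interest $221.00 → $17,188.77; payment $8,371.60; balance $8,817.17
Quarter 4: opening $8,817.17; interest $115.00 → $8,932.17; payment $8,371.60; balance $560.57
Quarter 5: opening $560.57; interest $8.00 → $568.57; payment $568.57; balance $0.00
Total paid: $34,054.97

$34,054.97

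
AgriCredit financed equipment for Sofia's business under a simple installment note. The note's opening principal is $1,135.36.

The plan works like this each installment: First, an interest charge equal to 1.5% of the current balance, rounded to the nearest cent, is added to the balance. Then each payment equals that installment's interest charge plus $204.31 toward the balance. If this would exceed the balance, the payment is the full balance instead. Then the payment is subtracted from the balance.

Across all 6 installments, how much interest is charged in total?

Installment 1: opening $1,135.36; interest $17.03 → $1,152.39; payment $221.34; balance $931.05
Installment 2: opening $931.05; interest $13.97 → $945.02; payment $218.28; balance $726.74
Installment 3: opening $726.74; interest $10.90 → $737.64; payment $215.21; balance $522.43
Installment 4: opening $522.43; interest $7.84 → $530.27; payment $212.15; balance $318.12
Installment 5: opening $318.12; interest $4.77 → $322.89; payment $209.08; balance $113.81
Installment 6: opening $113.81; interest $1.71 → $115.52; payment $115.52; balance $0.00
Total interest: $17.03 + $13.97 + $10.90 + $7.84 + $4.77 + $1.71 = $56.22

$56.22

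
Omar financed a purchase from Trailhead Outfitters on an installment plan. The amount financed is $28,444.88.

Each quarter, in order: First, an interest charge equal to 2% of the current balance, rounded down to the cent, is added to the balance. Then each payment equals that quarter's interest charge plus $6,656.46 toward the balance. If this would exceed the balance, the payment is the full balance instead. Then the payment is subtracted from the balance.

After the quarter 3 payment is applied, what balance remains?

# | Opening | Interest | Payment | End bal
1 | $28,444.88 | $568.89 | $7,225.35 | $21,788.42
2 | $21,788.42 | $435.76 | $7,092.22 | $15,131.96
3 | $15,131.96 | $302.63 | $6,959.09 | $8,475.50

$8,475.50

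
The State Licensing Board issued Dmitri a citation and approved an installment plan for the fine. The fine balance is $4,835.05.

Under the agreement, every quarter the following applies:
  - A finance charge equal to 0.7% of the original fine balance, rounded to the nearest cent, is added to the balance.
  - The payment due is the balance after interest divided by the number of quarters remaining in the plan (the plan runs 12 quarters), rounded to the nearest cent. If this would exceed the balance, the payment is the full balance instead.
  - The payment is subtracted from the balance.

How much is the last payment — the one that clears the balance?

$507.96

Quarter 1: opening $4,835.05; interest $33.85 → $4,868.90; payment $405.74; balance $4,463.16
Quarter 2: opening $4,463.16; interest $33.85 → $4,497.01; payment $408.82; balance $4,088.19
Quarter 3: opening $4,088.19; interest $33.85 → $4,122.04; payment $412.20; balance $3,709.84
Quarter 4: opening $3,709.84; interest $33.85 → $3,743.69; payment $415.97; balance $3,327.72
Quarter 5: opening $3,327.72; interest $33.85 → $3,361.57; payment $420.20; balance $2,941.37
Quarter 6: opening $2,941.37; interest $33.85 → $2,975.22; payment $425.03; balance $2,550.19
Quarter 7: opening $2,550.19; interest $33.85 → $2,584.04; payment $430.67; balance $2,153.37
Quarter 8: opening $2,153.37; interest $33.85 → $2,187.22; payment $437.44; balance $1,749.78
Quarter 9: opening $1,749.78; interest $33.85 → $1,783.63; payment $445.91; balance $1,337.72
Quarter 10: opening $1,337.72; interest $33.85 → $1,371.57; payment $457.19; balance $914.38
Quarter 11: opening $914.38; interest $33.85 → $948.23; payment $474.12; balance $474.11
Quarter 12: opening $474.11; interest $33.85 → $507.96; payment $507.96; balance $0.00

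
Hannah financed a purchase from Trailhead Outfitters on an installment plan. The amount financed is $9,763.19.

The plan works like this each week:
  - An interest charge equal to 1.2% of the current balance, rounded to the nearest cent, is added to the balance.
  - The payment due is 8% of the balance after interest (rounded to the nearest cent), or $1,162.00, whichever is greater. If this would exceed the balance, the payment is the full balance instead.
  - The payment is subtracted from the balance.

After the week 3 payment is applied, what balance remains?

$6,590.90

# | Opening | Interest | Payment | End bal
1 | $9,763.19 | $117.16 | $1,162.00 | $8,718.35
2 | $8,718.35 | $104.62 | $1,162.00 | $7,660.97
3 | $7,660.97 | $91.93 | $1,162.00 | $6,590.90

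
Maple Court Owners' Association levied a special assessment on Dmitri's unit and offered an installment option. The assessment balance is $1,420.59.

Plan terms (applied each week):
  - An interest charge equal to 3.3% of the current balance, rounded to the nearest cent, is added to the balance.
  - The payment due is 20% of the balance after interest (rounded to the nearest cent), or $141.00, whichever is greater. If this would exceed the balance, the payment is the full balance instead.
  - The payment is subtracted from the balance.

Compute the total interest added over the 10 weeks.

$213.66

Week 1: opening $1,420.59; interest $46.88 → $1,467.47; payment $293.49; balance $1,173.98
Week 2: opening $1,173.98; interest $38.74 → $1,212.72; payment $242.54; balance $970.18
Week 3: opening $970.18; interest $32.02 → $1,002.20; payment $200.44; balance $801.76
Week 4: opening $801.76; interest $26.46 → $828.22; payment $165.64; balance $662.58
Week 5: opening $662.58; interest $21.87 → $684.45; payment $141.00; balance $543.45
Week 6: opening $543.45; interest $17.93 → $561.38; payment $141.00; balance $420.38
Week 7: opening $420.38; interest $13.87 → $434.25; payment $141.00; balance $293.25
Week 8: opening $293.25; interest $9.68 → $302.93; payment $141.00; balance $161.93
Week 9: opening $161.93; interest $5.34 → $167.27; payment $141.00; balance $26.27
Week 10: opening $26.27; interest $0.87 → $27.14; payment $27.14; balance $0.00
Total interest: $46.88 + $38.74 + $32.02 + $26.46 + $21.87 + $17.93 + $13.87 + $9.68 + $5.34 + $0.87 = $213.66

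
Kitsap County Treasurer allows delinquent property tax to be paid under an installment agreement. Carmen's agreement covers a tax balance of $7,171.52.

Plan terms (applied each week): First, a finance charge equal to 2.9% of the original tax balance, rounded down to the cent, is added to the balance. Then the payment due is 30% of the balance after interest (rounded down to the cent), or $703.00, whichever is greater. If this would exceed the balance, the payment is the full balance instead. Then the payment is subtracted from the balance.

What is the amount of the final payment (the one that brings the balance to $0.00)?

Week 1: $7,171.52 +$207.97 interest = $7,379.49; pay $2,213.84 → $5,165.65
Week 2: $5,165.65 +$207.97 interest = $5,373.62; pay $1,612.08 → $3,761.54
Week 3: $3,761.54 +$207.97 interest = $3,969.51; pay $1,190.85 → $2,778.66
Week 4: $2,778.66 +$207.97 interest = $2,986.63; pay $895.98 → $2,090.65
Week 5: $2,090.65 +$207.97 interest = $2,298.62; pay $703.00 → $1,595.62
Week 6: $1,595.62 +$207.97 interest = $1,803.59; pay $703.00 → $1,100.59
Week 7: $1,100.59 +$207.97 interest = $1,308.56; pay $703.00 → $605.56
Week 8: $605.56 +$207.97 interest = $813.53; pay $703.00 → $110.53
Week 9: $110.53 +$207.97 interest = $318.50; pay $318.50 → $0.00

$318.50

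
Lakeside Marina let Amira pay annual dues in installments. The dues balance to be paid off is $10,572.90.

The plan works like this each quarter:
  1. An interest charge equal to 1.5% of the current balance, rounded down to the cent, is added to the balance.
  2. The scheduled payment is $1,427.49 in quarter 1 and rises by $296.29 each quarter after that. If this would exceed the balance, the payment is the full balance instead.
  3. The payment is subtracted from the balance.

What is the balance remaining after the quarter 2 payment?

$7,719.78

Quarter 1: opening $10,572.90; interest $158.59 → $10,731.49; payment $1,427.49; balance $9,304.00
Quarter 2: opening $9,304.00; interest $139.56 → $9,443.56; payment $1,723.78; balance $7,719.78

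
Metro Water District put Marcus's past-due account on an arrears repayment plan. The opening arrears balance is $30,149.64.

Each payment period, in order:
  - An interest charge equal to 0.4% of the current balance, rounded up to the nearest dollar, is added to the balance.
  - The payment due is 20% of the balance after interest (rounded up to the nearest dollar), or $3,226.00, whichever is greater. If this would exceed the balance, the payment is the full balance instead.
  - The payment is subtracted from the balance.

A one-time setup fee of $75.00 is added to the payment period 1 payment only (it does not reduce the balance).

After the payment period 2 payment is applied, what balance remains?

Payment period 1: $30,149.64 +$121.00 interest = $30,270.64; pay $6,055.00 (+ $75.00 fee) → $24,215.64
Payment period 2: $24,215.64 +$97.00 interest = $24,312.64; pay $4,863.00 → $19,449.64

$19,449.64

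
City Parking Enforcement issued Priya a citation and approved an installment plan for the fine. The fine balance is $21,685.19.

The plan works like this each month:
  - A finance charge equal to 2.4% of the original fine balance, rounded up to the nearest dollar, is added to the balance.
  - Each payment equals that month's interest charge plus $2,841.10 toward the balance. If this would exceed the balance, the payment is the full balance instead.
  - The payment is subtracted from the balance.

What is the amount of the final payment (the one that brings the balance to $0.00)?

$2,318.49

# | Opening | Interest | Payment | End bal
1 | $21,685.19 | $521.00 | $3,362.10 | $18,844.09
2 | $18,844.09 | $521.00 | $3,362.10 | $16,002.99
3 | $16,002.99 | $521.00 | $3,362.10 | $13,161.89
4 | $13,161.89 | $521.00 | $3,362.10 | $10,320.79
5 | $10,320.79 | $521.00 | $3,362.10 | $7,479.69
6 | $7,479.69 | $521.00 | $3,362.10 | $4,638.59
7 | $4,638.59 | $521.00 | $3,362.10 | $1,797.49
8 | $1,797.49 | $521.00 | $2,318.49 | $0.00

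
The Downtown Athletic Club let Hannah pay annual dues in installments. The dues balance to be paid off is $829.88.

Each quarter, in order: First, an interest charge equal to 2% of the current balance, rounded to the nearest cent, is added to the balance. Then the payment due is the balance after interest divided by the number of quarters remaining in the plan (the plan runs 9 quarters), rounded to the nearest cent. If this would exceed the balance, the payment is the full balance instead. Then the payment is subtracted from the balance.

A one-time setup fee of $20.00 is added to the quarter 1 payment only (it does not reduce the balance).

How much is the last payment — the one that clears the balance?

# | Opening | Interest | Payment | Fee | End bal
1 | $829.88 | $16.60 | $94.05 | $20.00 | $752.43
2 | $752.43 | $15.05 | $95.94 | — | $671.54
3 | $671.54 | $13.43 | $97.85 | — | $587.12
4 | $587.12 | $11.74 | $99.81 | — | $499.05
5 | $499.05 | $9.98 | $101.81 | — | $407.22
6 | $407.22 | $8.14 | $103.84 | — | $311.52
7 | $311.52 | $6.23 | $105.92 | — | $211.83
8 | $211.83 | $4.24 | $108.04 | — | $108.03
9 | $108.03 | $2.16 | $110.19 | — | $0.00

$110.19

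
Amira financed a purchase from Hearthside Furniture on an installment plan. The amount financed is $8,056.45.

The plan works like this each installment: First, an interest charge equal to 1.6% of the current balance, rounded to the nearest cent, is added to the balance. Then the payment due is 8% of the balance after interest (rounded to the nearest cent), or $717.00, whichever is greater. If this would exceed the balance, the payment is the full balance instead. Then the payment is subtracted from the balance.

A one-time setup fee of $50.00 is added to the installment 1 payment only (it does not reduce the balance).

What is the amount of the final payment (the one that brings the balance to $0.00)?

Installment 1: opening $8,056.45; interest $128.90 → $8,185.35; payment $717.00 (+ $50.00 fee); balance $7,468.35
Installment 2: opening $7,468.35; interest $119.49 → $7,587.84; payment $717.00; balance $6,870.84
Installment 3: opening $6,870.84; interest $109.93 → $6,980.77; payment $717.00; balance $6,263.77
Installment 4: opening $6,263.77; interest $100.22 → $6,363.99; payment $717.00; balance $5,646.99
Installment 5: opening $5,646.99; interest $90.35 → $5,737.34; payment $717.00; balance $5,020.34
Installment 6: opening $5,020.34; interest $80.33 → $5,100.67; payment $717.00; balance $4,383.67
Installment 7: opening $4,383.67; interest $70.14 → $4,453.81; payment $717.00; balance $3,736.81
Installment 8: opening $3,736.81; interest $59.79 → $3,796.60; payment $717.00; balance $3,079.60
Installment 9: opening $3,079.60; interest $49.27 → $3,128.87; payment $717.00; balance $2,411.87
Installment 10: opening $2,411.87; interest $38.59 → $2,450.46; payment $717.00; balance $1,733.46
Installment 11: opening $1,733.46; interest $27.74 → $1,761.20; payment $717.00; balance $1,044.20
Installment 12: opening $1,044.20; interest $16.71 → $1,060.91; payment $717.00; balance $343.91
Installment 13: opening $343.91; interest $5.50 → $349.41; payment $349.41; balance $0.00

$349.41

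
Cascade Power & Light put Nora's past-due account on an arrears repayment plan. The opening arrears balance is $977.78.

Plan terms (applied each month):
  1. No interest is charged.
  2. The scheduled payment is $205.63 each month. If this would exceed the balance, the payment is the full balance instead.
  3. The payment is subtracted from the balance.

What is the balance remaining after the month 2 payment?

$566.52

Month 1: opening $977.78; payment $205.63; balance $772.15
Month 2: opening $772.15; payment $205.63; balance $566.52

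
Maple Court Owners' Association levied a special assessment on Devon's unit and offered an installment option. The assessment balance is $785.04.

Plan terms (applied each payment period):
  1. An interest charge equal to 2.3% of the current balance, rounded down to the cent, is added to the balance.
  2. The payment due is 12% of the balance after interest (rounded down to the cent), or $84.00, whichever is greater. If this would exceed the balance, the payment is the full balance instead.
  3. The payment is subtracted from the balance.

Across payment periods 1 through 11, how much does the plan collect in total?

# | Opening | Interest | Payment | End bal
1 | $785.04 | $18.05 | $96.37 | $706.72
2 | $706.72 | $16.25 | $86.75 | $636.22
3 | $636.22 | $14.63 | $84.00 | $566.85
4 | $566.85 | $13.03 | $84.00 | $495.88
5 | $495.88 | $11.40 | $84.00 | $423.28
6 | $423.28 | $9.73 | $84.00 | $349.01
7 | $349.01 | $8.02 | $84.00 | $273.03
8 | $273.03 | $6.27 | $84.00 | $195.30
9 | $195.30 | $4.49 | $84.00 | $115.79
10 | $115.79 | $2.66 | $84.00 | $34.45
11 | $34.45 | $0.79 | $35.24 | $0.00
Total paid: $890.36

$890.36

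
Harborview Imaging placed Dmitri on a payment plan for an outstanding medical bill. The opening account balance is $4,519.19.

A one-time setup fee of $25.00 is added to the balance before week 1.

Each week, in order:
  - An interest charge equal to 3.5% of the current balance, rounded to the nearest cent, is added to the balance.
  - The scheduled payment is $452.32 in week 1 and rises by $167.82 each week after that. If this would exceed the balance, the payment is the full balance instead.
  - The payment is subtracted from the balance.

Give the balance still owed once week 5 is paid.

Week 1: $4,544.19 +$159.05 interest = $4,703.24; pay $452.32 → $4,250.92
Week 2: $4,250.92 +$148.78 interest = $4,399.70; pay $620.14 → $3,779.56
Week 3: $3,779.56 +$132.28 interest = $3,911.84; pay $787.96 → $3,123.88
Week 4: $3,123.88 +$109.34 interest = $3,233.22; pay $955.78 → $2,277.44
Week 5: $2,277.44 +$79.71 interest = $2,357.15; pay $1,123.60 → $1,233.55

$1,233.55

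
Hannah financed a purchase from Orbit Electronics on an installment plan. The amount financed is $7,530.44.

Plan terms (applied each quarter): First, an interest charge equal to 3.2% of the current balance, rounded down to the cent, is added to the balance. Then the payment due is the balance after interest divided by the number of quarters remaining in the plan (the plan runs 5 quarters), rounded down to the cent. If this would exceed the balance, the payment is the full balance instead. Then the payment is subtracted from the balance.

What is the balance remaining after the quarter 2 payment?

Quarter 1: $7,530.44 +$240.97 interest = $7,771.41; pay $1,554.28 → $6,217.13
Quarter 2: $6,217.13 +$198.94 interest = $6,416.07; pay $1,604.01 → $4,812.06

$4,812.06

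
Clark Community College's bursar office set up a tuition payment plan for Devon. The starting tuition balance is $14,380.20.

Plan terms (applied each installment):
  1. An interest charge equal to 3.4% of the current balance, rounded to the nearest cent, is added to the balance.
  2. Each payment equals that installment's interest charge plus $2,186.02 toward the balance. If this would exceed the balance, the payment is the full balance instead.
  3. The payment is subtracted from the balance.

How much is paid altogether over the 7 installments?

$16,241.87

# | Opening | Interest | Payment | End bal
1 | $14,380.20 | $488.93 | $2,674.95 | $12,194.18
2 | $12,194.18 | $414.60 | $2,600.62 | $10,008.16
3 | $10,008.16 | $340.28 | $2,526.30 | $7,822.14
4 | $7,822.14 | $265.95 | $2,451.97 | $5,636.12
5 | $5,636.12 | $191.63 | $2,377.65 | $3,450.10
6 | $3,450.10 | $117.30 | $2,303.32 | $1,264.08
7 | $1,264.08 | $42.98 | $1,307.06 | $0.00
Total paid: $16,241.87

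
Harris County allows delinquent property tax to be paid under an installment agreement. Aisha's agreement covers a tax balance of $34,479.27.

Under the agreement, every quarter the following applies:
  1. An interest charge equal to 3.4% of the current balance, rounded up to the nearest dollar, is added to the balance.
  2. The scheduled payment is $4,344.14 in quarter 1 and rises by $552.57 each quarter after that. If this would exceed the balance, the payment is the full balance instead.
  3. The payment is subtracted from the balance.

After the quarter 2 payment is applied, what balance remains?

$27,476.42

Quarter 1: $34,479.27 +$1,173.00 interest = $35,652.27; pay $4,344.14 → $31,308.13
Quarter 2: $31,308.13 +$1,065.00 interest = $32,373.13; pay $4,896.71 → $27,476.42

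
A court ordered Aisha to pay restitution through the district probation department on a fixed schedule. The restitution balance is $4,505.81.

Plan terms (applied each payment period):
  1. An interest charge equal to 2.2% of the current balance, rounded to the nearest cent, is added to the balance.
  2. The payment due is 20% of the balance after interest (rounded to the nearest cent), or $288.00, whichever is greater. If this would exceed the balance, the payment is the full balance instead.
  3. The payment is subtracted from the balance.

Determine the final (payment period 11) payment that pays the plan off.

Payment period 1: $4,505.81 +$99.13 interest = $4,604.94; pay $920.99 → $3,683.95
Payment period 2: $3,683.95 +$81.05 interest = $3,765.00; pay $753.00 → $3,012.00
Payment period 3: $3,012.00 +$66.26 interest = $3,078.26; pay $615.65 → $2,462.61
Payment period 4: $2,462.61 +$54.18 interest = $2,516.79; pay $503.36 → $2,013.43
Payment period 5: $2,013.43 +$44.30 interest = $2,057.73; pay $411.55 → $1,646.18
Payment period 6: $1,646.18 +$36.22 interest = $1,682.40; pay $336.48 → $1,345.92
Payment period 7: $1,345.92 +$29.61 interest = $1,375.53; pay $288.00 → $1,087.53
Payment period 8: $1,087.53 +$23.93 interest = $1,111.46; pay $288.00 → $823.46
Payment period 9: $823.46 +$18.12 interest = $841.58; pay $288.00 → $553.58
Payment period 10: $553.58 +$12.18 interest = $565.76; pay $288.00 → $277.76
Payment period 11: $277.76 +$6.11 interest = $283.87; pay $283.87 → $0.00

$283.87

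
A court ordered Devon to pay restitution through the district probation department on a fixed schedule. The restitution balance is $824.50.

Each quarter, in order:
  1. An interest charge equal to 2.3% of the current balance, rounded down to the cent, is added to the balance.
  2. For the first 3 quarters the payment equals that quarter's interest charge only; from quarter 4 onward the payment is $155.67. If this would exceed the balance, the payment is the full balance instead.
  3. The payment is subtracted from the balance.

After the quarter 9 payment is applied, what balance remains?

Quarter 1: opening $824.50; interest $18.96 → $843.46; payment $18.96; balance $824.50
Quarter 2: opening $824.50; interest $18.96 → $843.46; payment $18.96; balance $824.50
Quarter 3: opening $824.50; interest $18.96 → $843.46; payment $18.96; balance $824.50
Quarter 4: opening $824.50; interest $18.96 → $843.46; payment $155.67; balance $687.79
Quarter 5: opening $687.79; interest $15.81 → $703.60; payment $155.67; balance $547.93
Quarter 6: opening $547.93; interest $12.60 → $560.53; payment $155.67; balance $404.86
Quarter 7: opening $404.86; interest $9.31 → $414.17; payment $155.67; balance $258.50
Quarter 8: opening $258.50; interest $5.94 → $264.44; payment $155.67; balance $108.77
Quarter 9: opening $108.77; interest $2.50 → $111.27; payment $111.27; balance $0.00

$0.00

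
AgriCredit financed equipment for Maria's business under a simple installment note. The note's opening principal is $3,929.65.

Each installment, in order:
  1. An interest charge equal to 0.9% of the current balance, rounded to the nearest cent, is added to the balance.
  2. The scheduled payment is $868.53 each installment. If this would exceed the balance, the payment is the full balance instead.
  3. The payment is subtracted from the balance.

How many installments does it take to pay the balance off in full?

5

Installment 1: $3,929.65 +$35.37 interest = $3,965.02; pay $868.53 → $3,096.49
Installment 2: $3,096.49 +$27.87 interest = $3,124.36; pay $868.53 → $2,255.83
Installment 3: $2,255.83 +$20.30 interest = $2,276.13; pay $868.53 → $1,407.60
Installment 4: $1,407.60 +$12.67 interest = $1,420.27; pay $868.53 → $551.74
Installment 5: $551.74 +$4.97 interest = $556.71; pay $556.71 → $0.00
Balance reaches $0.00 in installment 5.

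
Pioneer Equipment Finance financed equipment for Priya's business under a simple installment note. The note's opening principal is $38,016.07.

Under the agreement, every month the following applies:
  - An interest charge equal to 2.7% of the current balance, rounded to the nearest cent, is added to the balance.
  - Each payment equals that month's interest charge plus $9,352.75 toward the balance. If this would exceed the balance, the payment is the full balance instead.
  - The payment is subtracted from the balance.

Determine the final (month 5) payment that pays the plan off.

# | Opening | Interest | Payment | End bal
1 | $38,016.07 | $1,026.43 | $10,379.18 | $28,663.32
2 | $28,663.32 | $773.91 | $10,126.66 | $19,310.57
3 | $19,310.57 | $521.39 | $9,874.14 | $9,957.82
4 | $9,957.82 | $268.86 | $9,621.61 | $605.07
5 | $605.07 | $16.34 | $621.41 | $0.00

$621.41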